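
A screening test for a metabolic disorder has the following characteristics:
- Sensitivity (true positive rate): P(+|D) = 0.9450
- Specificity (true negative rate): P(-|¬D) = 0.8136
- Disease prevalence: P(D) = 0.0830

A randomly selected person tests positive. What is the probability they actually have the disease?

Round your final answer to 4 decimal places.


Let D = has disease, + = positive test

Given:
- P(D) = 0.0830 (prevalence)
- P(+|D) = 0.9450 (sensitivity)
- P(-|¬D) = 0.8136 (specificity)
- P(+|¬D) = 0.1864 (false positive rate = 1 - specificity)

Step 1: Find P(+)
P(+) = P(+|D)P(D) + P(+|¬D)P(¬D)
     = 0.9450 × 0.0830 + 0.1864 × 0.9170
     = 0.07843500 + 0.17092880
     = 0.24936380

Step 2: Apply Bayes' theorem for P(D|+)
P(D|+) = P(+|D)P(D) / P(+)
       = 0.07843500 / 0.24936380
       = 0.3145


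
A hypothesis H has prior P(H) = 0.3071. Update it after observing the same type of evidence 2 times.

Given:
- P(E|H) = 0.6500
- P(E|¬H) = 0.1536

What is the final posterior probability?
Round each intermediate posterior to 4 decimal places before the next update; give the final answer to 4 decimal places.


Sequential Bayesian updating:

Initial prior: P(H) = 0.3071

Update 1:
  P(E) = 0.6500 × 0.3071 + 0.1536 × 0.6929 = 0.19961500 + 0.10642944 = 0.30604444
  P(H|E) = 0.19961500 / 0.30604444 = 0.6522

Update 2:
  P(E) = 0.6500 × 0.6522 + 0.1536 × 0.3478 = 0.42393000 + 0.05342208 = 0.47735208
  P(H|E) = 0.42393000 / 0.47735208 = 0.8881

Final posterior: 0.8881


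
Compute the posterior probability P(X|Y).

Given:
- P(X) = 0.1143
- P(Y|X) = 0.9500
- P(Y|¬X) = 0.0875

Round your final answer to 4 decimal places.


Bayes' theorem: P(X|Y) = P(Y|X) × P(X) / P(Y)

Step 1: Calculate P(Y) using law of total probability
P(Y) = P(Y|X)P(X) + P(Y|¬X)P(¬X)
     = 0.9500 × 0.1143 + 0.0875 × 0.8857
     = 0.10858500 + 0.07749875
     = 0.18608375

Step 2: Apply Bayes' theorem
P(X|Y) = P(Y|X) × P(X) / P(Y)
       = 0.10858500 / 0.18608375
       = 0.5835


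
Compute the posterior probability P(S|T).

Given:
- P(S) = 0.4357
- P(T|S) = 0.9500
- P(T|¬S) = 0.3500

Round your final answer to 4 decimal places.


Bayes' theorem: P(S|T) = P(T|S) × P(S) / P(T)

Step 1: Calculate P(T) using law of total probability
P(T) = P(T|S)P(S) + P(T|¬S)P(¬S)
     = 0.9500 × 0.4357 + 0.3500 × 0.5643
     = 0.41391500 + 0.19750500
     = 0.61142000

Step 2: Apply Bayes' theorem
P(S|T) = P(T|S) × P(S) / P(T)
       = 0.41391500 / 0.61142000
       = 0.6770


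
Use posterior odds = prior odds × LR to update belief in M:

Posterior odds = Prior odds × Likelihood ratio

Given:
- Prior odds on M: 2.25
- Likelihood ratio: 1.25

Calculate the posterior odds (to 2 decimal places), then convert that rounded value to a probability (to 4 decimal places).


Step 1: Calculate posterior odds
Posterior odds = Prior odds × LR
               = 2.25 × 1.25
               = 2.81

Step 2: Convert to probability
P(M|E) = Posterior odds / (1 + Posterior odds)
       = 2.81 / (1 + 2.81)
       = 2.81 / 3.81
       = 0.7375

The evidence increased P(M) from 0.6923 to 0.7375.


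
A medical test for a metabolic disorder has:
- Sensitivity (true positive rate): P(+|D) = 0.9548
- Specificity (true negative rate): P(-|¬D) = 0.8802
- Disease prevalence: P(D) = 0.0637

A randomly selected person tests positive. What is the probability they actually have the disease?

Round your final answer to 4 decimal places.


Let D = has disease, + = positive test

Given:
- P(D) = 0.0637 (prevalence)
- P(+|D) = 0.9548 (sensitivity)
- P(-|¬D) = 0.8802 (specificity)
- P(+|¬D) = 0.1198 (false positive rate = 1 - specificity)

Step 1: Find P(+)
P(+) = P(+|D)P(D) + P(+|¬D)P(¬D)
     = 0.9548 × 0.0637 + 0.1198 × 0.9363
     = 0.06082076 + 0.11216874
     = 0.17298950

Step 2: Apply Bayes' theorem for P(D|+)
P(D|+) = P(+|D)P(D) / P(+)
       = 0.06082076 / 0.17298950
       = 0.3516


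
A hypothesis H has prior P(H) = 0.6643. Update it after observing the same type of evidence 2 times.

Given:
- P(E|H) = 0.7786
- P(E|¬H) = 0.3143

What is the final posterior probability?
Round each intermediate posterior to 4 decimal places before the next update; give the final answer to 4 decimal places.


Sequential Bayesian updating:

Initial prior: P(H) = 0.6643

Update 1:
  P(E) = 0.7786 × 0.6643 + 0.3143 × 0.3357 = 0.51722398 + 0.10551051 = 0.62273449
  P(H|E) = 0.51722398 / 0.62273449 = 0.8306

Update 2:
  P(E) = 0.7786 × 0.8306 + 0.3143 × 0.1694 = 0.64670516 + 0.05324242 = 0.69994758
  P(H|E) = 0.64670516 / 0.69994758 = 0.9239

Final posterior: 0.9239


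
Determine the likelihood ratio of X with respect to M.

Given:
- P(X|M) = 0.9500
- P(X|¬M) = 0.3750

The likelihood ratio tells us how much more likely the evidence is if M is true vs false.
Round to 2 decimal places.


Likelihood Ratio (LR) = P(X|M) / P(X|¬M)

LR = 0.9500 / 0.3750
   = 2.53

The evidence is 2.53 times more likely if M is true than if M is false.
LR > 1, so observing X raises the odds in favor of M.


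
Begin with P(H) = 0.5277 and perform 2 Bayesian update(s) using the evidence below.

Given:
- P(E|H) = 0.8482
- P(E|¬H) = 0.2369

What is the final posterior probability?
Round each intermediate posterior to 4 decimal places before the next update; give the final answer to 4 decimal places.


Sequential Bayesian updating:

Initial prior: P(H) = 0.5277

Update 1:
  P(E) = 0.8482 × 0.5277 + 0.2369 × 0.4723 = 0.44759514 + 0.11188787 = 0.55948301
  P(H|E) = 0.44759514 / 0.55948301 = 0.8000

Update 2:
  P(E) = 0.8482 × 0.8000 + 0.2369 × 0.2000 = 0.67856000 + 0.04738000 = 0.72594000
  P(H|E) = 0.67856000 / 0.72594000 = 0.9347

Final posterior: 0.9347


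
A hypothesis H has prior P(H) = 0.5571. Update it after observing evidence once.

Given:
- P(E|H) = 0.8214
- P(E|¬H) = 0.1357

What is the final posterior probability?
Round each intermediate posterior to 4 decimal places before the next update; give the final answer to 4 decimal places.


Sequential Bayesian updating:

Initial prior: P(H) = 0.5571

Update 1:
  P(E) = 0.8214 × 0.5571 + 0.1357 × 0.4429 = 0.45760194 + 0.06010153 = 0.51770347
  P(H|E) = 0.45760194 / 0.51770347 = 0.8839

Final posterior: 0.8839


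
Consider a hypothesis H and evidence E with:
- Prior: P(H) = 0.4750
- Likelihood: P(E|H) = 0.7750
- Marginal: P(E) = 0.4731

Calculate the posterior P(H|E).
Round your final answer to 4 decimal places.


Using Bayes' theorem:

P(H|E) = P(E|H) × P(H) / P(E)
       = 0.7750 × 0.4750 / 0.4731
       = 0.36812500 / 0.4731
       = 0.7781

The evidence strengthens our belief in H.
Prior: 0.4750 → Posterior: 0.7781


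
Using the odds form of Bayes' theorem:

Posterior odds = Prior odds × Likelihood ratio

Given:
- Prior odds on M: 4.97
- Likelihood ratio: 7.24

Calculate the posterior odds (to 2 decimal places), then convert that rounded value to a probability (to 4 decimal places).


Step 1: Calculate posterior odds
Posterior odds = Prior odds × LR
               = 4.97 × 7.24
               = 35.98

Step 2: Convert to probability
P(M|E) = Posterior odds / (1 + Posterior odds)
       = 35.98 / (1 + 35.98)
       = 35.98 / 36.98
       = 0.9730

The evidence increased P(M) from 0.8325 to 0.9730.


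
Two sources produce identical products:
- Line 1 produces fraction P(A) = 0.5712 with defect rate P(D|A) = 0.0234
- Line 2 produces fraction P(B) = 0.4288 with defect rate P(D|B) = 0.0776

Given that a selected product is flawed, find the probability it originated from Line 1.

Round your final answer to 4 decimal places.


Let A = from Line 1, D = flawed

Given:
- P(A) = 0.5712, P(B) = 0.4288
- P(D|A) = 0.0234, P(D|B) = 0.0776

Step 1: Find P(D)
P(D) = P(D|A)P(A) + P(D|B)P(B)
     = 0.0234 × 0.5712 + 0.0776 × 0.4288
     = 0.01336608 + 0.03327488
     = 0.04664096

Step 2: Apply Bayes' theorem
P(A|D) = P(D|A)P(A) / P(D)
       = 0.01336608 / 0.04664096
       = 0.2866


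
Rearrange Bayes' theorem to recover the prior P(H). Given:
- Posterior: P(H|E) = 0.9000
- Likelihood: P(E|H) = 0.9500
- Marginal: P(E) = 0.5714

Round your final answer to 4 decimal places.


From Bayes' theorem: P(H|E) = P(E|H) × P(H) / P(E)

Rearranging for P(H):
P(H) = P(H|E) × P(E) / P(E|H)
     = 0.9000 × 0.5714 / 0.9500
     = 0.51426000 / 0.9500
     = 0.5413


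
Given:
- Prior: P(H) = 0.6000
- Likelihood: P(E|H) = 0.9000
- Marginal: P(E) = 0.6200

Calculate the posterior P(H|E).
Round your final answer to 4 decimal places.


Using Bayes' theorem:

P(H|E) = P(E|H) × P(H) / P(E)
       = 0.9000 × 0.6000 / 0.6200
       = 0.54000000 / 0.6200
       = 0.8710

The evidence strengthens our belief in H.
Prior: 0.6000 → Posterior: 0.8710


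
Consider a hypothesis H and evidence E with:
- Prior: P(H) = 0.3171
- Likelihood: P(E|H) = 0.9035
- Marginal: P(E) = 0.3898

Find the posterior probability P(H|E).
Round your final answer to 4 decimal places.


Using Bayes' theorem:

P(H|E) = P(E|H) × P(H) / P(E)
       = 0.9035 × 0.3171 / 0.3898
       = 0.28649985 / 0.3898
       = 0.7350

The evidence strengthens our belief in H.
Prior: 0.3171 → Posterior: 0.7350


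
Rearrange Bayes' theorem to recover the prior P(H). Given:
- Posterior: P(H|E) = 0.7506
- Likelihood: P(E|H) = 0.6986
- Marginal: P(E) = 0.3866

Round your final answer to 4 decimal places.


From Bayes' theorem: P(H|E) = P(E|H) × P(H) / P(E)

Rearranging for P(H):
P(H) = P(H|E) × P(E) / P(E|H)
     = 0.7506 × 0.3866 / 0.6986
     = 0.29018196 / 0.6986
     = 0.4154


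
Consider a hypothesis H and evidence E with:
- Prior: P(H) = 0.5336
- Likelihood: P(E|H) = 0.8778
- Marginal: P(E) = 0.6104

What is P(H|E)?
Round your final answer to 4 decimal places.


Using Bayes' theorem:

P(H|E) = P(E|H) × P(H) / P(E)
       = 0.8778 × 0.5336 / 0.6104
       = 0.46839408 / 0.6104
       = 0.7674

The evidence strengthens our belief in H.
Prior: 0.5336 → Posterior: 0.7674


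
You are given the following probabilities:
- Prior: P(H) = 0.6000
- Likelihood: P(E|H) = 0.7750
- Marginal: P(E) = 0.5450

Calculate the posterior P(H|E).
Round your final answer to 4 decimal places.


Using Bayes' theorem:

P(H|E) = P(E|H) × P(H) / P(E)
       = 0.7750 × 0.6000 / 0.5450
       = 0.46500000 / 0.5450
       = 0.8532

The evidence strengthens our belief in H.
Prior: 0.6000 → Posterior: 0.8532


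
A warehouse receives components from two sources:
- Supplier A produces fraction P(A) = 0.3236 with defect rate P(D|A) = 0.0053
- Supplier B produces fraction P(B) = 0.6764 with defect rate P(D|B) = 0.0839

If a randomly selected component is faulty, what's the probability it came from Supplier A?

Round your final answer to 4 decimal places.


Let A = from Supplier A, D = faulty

Given:
- P(A) = 0.3236, P(B) = 0.6764
- P(D|A) = 0.0053, P(D|B) = 0.0839

Step 1: Find P(D)
P(D) = P(D|A)P(A) + P(D|B)P(B)
     = 0.0053 × 0.3236 + 0.0839 × 0.6764
     = 0.00171508 + 0.05674996
     = 0.05846504

Step 2: Apply Bayes' theorem
P(A|D) = P(D|A)P(A) / P(D)
       = 0.00171508 / 0.05846504
       = 0.0293


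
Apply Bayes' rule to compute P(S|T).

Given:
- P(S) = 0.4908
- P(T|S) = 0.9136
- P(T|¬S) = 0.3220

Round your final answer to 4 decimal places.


Bayes' theorem: P(S|T) = P(T|S) × P(S) / P(T)

Step 1: Calculate P(T) using law of total probability
P(T) = P(T|S)P(S) + P(T|¬S)P(¬S)
     = 0.9136 × 0.4908 + 0.3220 × 0.5092
     = 0.44839488 + 0.16396240
     = 0.61235728

Step 2: Apply Bayes' theorem
P(S|T) = P(T|S) × P(S) / P(T)
       = 0.44839488 / 0.61235728
       = 0.7322


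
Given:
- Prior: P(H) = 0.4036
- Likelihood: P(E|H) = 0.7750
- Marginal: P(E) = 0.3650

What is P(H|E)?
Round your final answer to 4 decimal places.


Using Bayes' theorem:

P(H|E) = P(E|H) × P(H) / P(E)
       = 0.7750 × 0.4036 / 0.3650
       = 0.31279000 / 0.3650
       = 0.8570

The evidence strengthens our belief in H.
Prior: 0.4036 → Posterior: 0.8570


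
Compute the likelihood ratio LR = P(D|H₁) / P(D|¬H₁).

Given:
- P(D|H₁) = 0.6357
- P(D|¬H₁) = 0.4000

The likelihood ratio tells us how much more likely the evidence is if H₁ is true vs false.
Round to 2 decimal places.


Likelihood Ratio (LR) = P(D|H₁) / P(D|¬H₁)

LR = 0.6357 / 0.4000
   = 1.59

The evidence is 1.59 times more likely if H₁ is true than if H₁ is false.
Since LR > 1, the evidence supports H₁ over ¬H₁.


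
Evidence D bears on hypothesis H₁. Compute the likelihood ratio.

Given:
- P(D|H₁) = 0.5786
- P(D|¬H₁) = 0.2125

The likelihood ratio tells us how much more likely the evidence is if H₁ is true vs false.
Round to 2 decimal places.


Likelihood Ratio (LR) = P(D|H₁) / P(D|¬H₁)

LR = 0.5786 / 0.2125
   = 2.72

The evidence is 2.72 times more likely if H₁ is true than if H₁ is false.
Since LR > 1, the evidence supports H₁ over ¬H₁.


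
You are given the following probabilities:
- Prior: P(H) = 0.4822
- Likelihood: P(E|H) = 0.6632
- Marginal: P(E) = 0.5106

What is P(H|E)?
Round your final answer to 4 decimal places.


Using Bayes' theorem:

P(H|E) = P(E|H) × P(H) / P(E)
       = 0.6632 × 0.4822 / 0.5106
       = 0.31979504 / 0.5106
       = 0.6263

The evidence strengthens our belief in H.
Prior: 0.4822 → Posterior: 0.6263


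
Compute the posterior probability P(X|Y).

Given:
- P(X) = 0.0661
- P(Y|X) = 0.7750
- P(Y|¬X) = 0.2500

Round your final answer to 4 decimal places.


Bayes' theorem: P(X|Y) = P(Y|X) × P(X) / P(Y)

Step 1: Calculate P(Y) using law of total probability
P(Y) = P(Y|X)P(X) + P(Y|¬X)P(¬X)
     = 0.7750 × 0.0661 + 0.2500 × 0.9339
     = 0.05122750 + 0.23347500
     = 0.28470250

Step 2: Apply Bayes' theorem
P(X|Y) = P(Y|X) × P(X) / P(Y)
       = 0.05122750 / 0.28470250
       = 0.1799


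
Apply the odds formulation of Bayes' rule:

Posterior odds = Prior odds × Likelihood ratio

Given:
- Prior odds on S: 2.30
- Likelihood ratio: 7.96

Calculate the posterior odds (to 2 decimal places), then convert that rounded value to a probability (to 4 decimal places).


Step 1: Calculate posterior odds
Posterior odds = Prior odds × LR
               = 2.30 × 7.96
               = 18.31

Step 2: Convert to probability
P(S|E) = Posterior odds / (1 + Posterior odds)
       = 18.31 / (1 + 18.31)
       = 18.31 / 19.31
       = 0.9482

The evidence increased P(S) from 0.6970 to 0.9482.


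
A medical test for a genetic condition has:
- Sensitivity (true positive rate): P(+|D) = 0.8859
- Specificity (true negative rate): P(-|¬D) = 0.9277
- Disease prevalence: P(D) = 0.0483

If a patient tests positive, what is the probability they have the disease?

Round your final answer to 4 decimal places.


Let D = has disease, + = positive test

Given:
- P(D) = 0.0483 (prevalence)
- P(+|D) = 0.8859 (sensitivity)
- P(-|¬D) = 0.9277 (specificity)
- P(+|¬D) = 0.0723 (false positive rate = 1 - specificity)

Step 1: Find P(+)
P(+) = P(+|D)P(D) + P(+|¬D)P(¬D)
     = 0.8859 × 0.0483 + 0.0723 × 0.9517
     = 0.04278897 + 0.06880791
     = 0.11159688

Step 2: Apply Bayes' theorem for P(D|+)
P(D|+) = P(+|D)P(D) / P(+)
       = 0.04278897 / 0.11159688
       = 0.3834


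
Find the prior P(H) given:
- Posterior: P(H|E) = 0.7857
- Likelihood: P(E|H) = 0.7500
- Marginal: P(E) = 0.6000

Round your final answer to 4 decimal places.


From Bayes' theorem: P(H|E) = P(E|H) × P(H) / P(E)

Rearranging for P(H):
P(H) = P(H|E) × P(E) / P(E|H)
     = 0.7857 × 0.6000 / 0.7500
     = 0.47142000 / 0.7500
     = 0.6286


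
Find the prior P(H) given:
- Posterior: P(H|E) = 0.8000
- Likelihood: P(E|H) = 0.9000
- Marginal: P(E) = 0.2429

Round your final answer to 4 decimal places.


From Bayes' theorem: P(H|E) = P(E|H) × P(H) / P(E)

Rearranging for P(H):
P(H) = P(H|E) × P(E) / P(E|H)
     = 0.8000 × 0.2429 / 0.9000
     = 0.19432000 / 0.9000
     = 0.2159


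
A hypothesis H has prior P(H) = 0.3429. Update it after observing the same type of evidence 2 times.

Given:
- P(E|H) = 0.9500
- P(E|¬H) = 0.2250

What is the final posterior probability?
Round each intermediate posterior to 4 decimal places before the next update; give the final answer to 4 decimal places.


Sequential Bayesian updating:

Initial prior: P(H) = 0.3429

Update 1:
  P(E) = 0.9500 × 0.3429 + 0.2250 × 0.6571 = 0.32575500 + 0.14784750 = 0.47360250
  P(H|E) = 0.32575500 / 0.47360250 = 0.6878

Update 2:
  P(E) = 0.9500 × 0.6878 + 0.2250 × 0.3122 = 0.65341000 + 0.07024500 = 0.72365500
  P(H|E) = 0.65341000 / 0.72365500 = 0.9029

Final posterior: 0.9029


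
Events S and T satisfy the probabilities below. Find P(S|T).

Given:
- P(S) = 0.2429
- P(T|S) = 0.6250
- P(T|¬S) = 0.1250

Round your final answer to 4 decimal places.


Bayes' theorem: P(S|T) = P(T|S) × P(S) / P(T)

Step 1: Calculate P(T) using law of total probability
P(T) = P(T|S)P(S) + P(T|¬S)P(¬S)
     = 0.6250 × 0.2429 + 0.1250 × 0.7571
     = 0.15181250 + 0.09463750
     = 0.24645000

Step 2: Apply Bayes' theorem
P(S|T) = P(T|S) × P(S) / P(T)
       = 0.15181250 / 0.24645000
       = 0.6160


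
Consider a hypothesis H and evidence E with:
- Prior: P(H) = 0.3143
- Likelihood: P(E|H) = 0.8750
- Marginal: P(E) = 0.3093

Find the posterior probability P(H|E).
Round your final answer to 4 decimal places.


Using Bayes' theorem:

P(H|E) = P(E|H) × P(H) / P(E)
       = 0.8750 × 0.3143 / 0.3093
       = 0.27501250 / 0.3093
       = 0.8891

The evidence strengthens our belief in H.
Prior: 0.3143 → Posterior: 0.8891


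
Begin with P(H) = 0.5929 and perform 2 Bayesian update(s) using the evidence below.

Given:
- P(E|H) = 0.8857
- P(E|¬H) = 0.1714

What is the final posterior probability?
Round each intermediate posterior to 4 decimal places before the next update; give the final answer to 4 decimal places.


Sequential Bayesian updating:

Initial prior: P(H) = 0.5929

Update 1:
  P(E) = 0.8857 × 0.5929 + 0.1714 × 0.4071 = 0.52513153 + 0.06977694 = 0.59490847
  P(H|E) = 0.52513153 / 0.59490847 = 0.8827

Update 2:
  P(E) = 0.8857 × 0.8827 + 0.1714 × 0.1173 = 0.78180739 + 0.02010522 = 0.80191261
  P(H|E) = 0.78180739 / 0.80191261 = 0.9749

Final posterior: 0.9749


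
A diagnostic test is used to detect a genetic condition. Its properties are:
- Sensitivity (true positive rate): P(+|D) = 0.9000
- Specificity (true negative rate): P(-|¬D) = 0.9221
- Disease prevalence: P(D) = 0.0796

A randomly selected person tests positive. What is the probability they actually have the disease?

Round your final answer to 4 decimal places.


Let D = has disease, + = positive test

Given:
- P(D) = 0.0796 (prevalence)
- P(+|D) = 0.9000 (sensitivity)
- P(-|¬D) = 0.9221 (specificity)
- P(+|¬D) = 0.0779 (false positive rate = 1 - specificity)

Step 1: Find P(+)
P(+) = P(+|D)P(D) + P(+|¬D)P(¬D)
     = 0.9000 × 0.0796 + 0.0779 × 0.9204
     = 0.07164000 + 0.07169916
     = 0.14333916

Step 2: Apply Bayes' theorem for P(D|+)
P(D|+) = P(+|D)P(D) / P(+)
       = 0.07164000 / 0.14333916
       = 0.4998


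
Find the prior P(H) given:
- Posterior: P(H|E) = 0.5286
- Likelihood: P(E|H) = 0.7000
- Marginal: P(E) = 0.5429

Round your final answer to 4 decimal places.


From Bayes' theorem: P(H|E) = P(E|H) × P(H) / P(E)

Rearranging for P(H):
P(H) = P(H|E) × P(E) / P(E|H)
     = 0.5286 × 0.5429 / 0.7000
     = 0.28697694 / 0.7000
     = 0.4100


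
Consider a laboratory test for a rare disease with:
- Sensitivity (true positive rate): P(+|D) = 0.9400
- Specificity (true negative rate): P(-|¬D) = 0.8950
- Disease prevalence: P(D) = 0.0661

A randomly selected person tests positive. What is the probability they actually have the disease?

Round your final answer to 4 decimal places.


Let D = has disease, + = positive test

Given:
- P(D) = 0.0661 (prevalence)
- P(+|D) = 0.9400 (sensitivity)
- P(-|¬D) = 0.8950 (specificity)
- P(+|¬D) = 0.1050 (false positive rate = 1 - specificity)

Step 1: Find P(+)
P(+) = P(+|D)P(D) + P(+|¬D)P(¬D)
     = 0.9400 × 0.0661 + 0.1050 × 0.9339
     = 0.06213400 + 0.09805950
     = 0.16019350

Step 2: Apply Bayes' theorem for P(D|+)
P(D|+) = P(+|D)P(D) / P(+)
       = 0.06213400 / 0.16019350
       = 0.3879


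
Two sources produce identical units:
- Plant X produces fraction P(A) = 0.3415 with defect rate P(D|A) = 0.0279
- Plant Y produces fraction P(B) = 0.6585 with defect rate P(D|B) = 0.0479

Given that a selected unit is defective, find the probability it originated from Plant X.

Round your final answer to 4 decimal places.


Let A = from Plant X, D = defective

Given:
- P(A) = 0.3415, P(B) = 0.6585
- P(D|A) = 0.0279, P(D|B) = 0.0479

Step 1: Find P(D)
P(D) = P(D|A)P(A) + P(D|B)P(B)
     = 0.0279 × 0.3415 + 0.0479 × 0.6585
     = 0.00952785 + 0.03154215
     = 0.04107000

Step 2: Apply Bayes' theorem
P(A|D) = P(D|A)P(A) / P(D)
       = 0.00952785 / 0.04107000
       = 0.2320


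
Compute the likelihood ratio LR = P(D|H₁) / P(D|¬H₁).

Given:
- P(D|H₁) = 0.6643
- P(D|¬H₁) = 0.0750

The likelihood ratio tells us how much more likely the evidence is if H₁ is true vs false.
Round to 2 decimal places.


Likelihood Ratio (LR) = P(D|H₁) / P(D|¬H₁)

LR = 0.6643 / 0.0750
   = 8.86

The evidence is 8.86 times more likely if H₁ is true than if H₁ is false.
Since LR > 1, the evidence supports H₁ over ¬H₁.


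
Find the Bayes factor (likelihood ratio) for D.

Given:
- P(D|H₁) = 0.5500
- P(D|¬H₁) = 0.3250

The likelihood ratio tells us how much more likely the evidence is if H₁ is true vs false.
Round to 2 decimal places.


Likelihood Ratio (LR) = P(D|H₁) / P(D|¬H₁)

LR = 0.5500 / 0.3250
   = 1.69

The evidence is 1.69 times more likely if H₁ is true than if H₁ is false.
Since LR > 1, the evidence supports H₁ over ¬H₁.


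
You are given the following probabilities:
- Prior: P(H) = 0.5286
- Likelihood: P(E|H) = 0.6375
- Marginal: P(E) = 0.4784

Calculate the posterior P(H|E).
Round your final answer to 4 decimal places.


Using Bayes' theorem:

P(H|E) = P(E|H) × P(H) / P(E)
       = 0.6375 × 0.5286 / 0.4784
       = 0.33698250 / 0.4784
       = 0.7044

The evidence strengthens our belief in H.
Prior: 0.5286 → Posterior: 0.7044


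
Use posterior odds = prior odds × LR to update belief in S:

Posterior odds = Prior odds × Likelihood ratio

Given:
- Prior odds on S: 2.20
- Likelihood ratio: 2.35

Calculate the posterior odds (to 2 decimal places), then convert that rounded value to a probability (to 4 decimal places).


Step 1: Calculate posterior odds
Posterior odds = Prior odds × LR
               = 2.20 × 2.35
               = 5.17

Step 2: Convert to probability
P(S|E) = Posterior odds / (1 + Posterior odds)
       = 5.17 / (1 + 5.17)
       = 5.17 / 6.17
       = 0.8379

The evidence increased P(S) from 0.6875 to 0.8379.


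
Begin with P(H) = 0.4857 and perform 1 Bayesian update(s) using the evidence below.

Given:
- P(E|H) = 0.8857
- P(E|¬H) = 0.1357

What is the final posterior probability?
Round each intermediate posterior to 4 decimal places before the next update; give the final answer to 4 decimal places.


Sequential Bayesian updating:

Initial prior: P(H) = 0.4857

Update 1:
  P(E) = 0.8857 × 0.4857 + 0.1357 × 0.5143 = 0.43018449 + 0.06979051 = 0.49997500
  P(H|E) = 0.43018449 / 0.49997500 = 0.8604

Final posterior: 0.8604


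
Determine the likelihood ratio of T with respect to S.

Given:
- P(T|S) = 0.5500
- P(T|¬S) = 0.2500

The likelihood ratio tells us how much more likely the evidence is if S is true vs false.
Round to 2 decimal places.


Likelihood Ratio (LR) = P(T|S) / P(T|¬S)

LR = 0.5500 / 0.2500
   = 2.20

The evidence is 2.20 times more likely if S is true than if S is false.
Since LR > 1, the evidence supports S over ¬S.


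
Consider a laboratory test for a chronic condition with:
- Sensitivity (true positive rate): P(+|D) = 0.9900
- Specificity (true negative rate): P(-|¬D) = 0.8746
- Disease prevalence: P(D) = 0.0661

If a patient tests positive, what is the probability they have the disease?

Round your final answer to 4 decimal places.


Let D = has disease, + = positive test

Given:
- P(D) = 0.0661 (prevalence)
- P(+|D) = 0.9900 (sensitivity)
- P(-|¬D) = 0.8746 (specificity)
- P(+|¬D) = 0.1254 (false positive rate = 1 - specificity)

Step 1: Find P(+)
P(+) = P(+|D)P(D) + P(+|¬D)P(¬D)
     = 0.9900 × 0.0661 + 0.1254 × 0.9339
     = 0.06543900 + 0.11711106
     = 0.18255006

Step 2: Apply Bayes' theorem for P(D|+)
P(D|+) = P(+|D)P(D) / P(+)
       = 0.06543900 / 0.18255006
       = 0.3585


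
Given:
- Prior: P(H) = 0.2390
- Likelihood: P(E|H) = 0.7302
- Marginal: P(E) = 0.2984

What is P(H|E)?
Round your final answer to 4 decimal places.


Using Bayes' theorem:

P(H|E) = P(E|H) × P(H) / P(E)
       = 0.7302 × 0.2390 / 0.2984
       = 0.17451780 / 0.2984
       = 0.5848

The evidence strengthens our belief in H.
Prior: 0.2390 → Posterior: 0.5848


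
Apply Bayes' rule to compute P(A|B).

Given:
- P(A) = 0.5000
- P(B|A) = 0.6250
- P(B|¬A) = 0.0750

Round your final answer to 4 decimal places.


Bayes' theorem: P(A|B) = P(B|A) × P(A) / P(B)

Step 1: Calculate P(B) using law of total probability
P(B) = P(B|A)P(A) + P(B|¬A)P(¬A)
     = 0.6250 × 0.5000 + 0.0750 × 0.5000
     = 0.31250000 + 0.03750000
     = 0.35000000

Step 2: Apply Bayes' theorem
P(A|B) = P(B|A) × P(A) / P(B)
       = 0.31250000 / 0.35000000
       = 0.8929


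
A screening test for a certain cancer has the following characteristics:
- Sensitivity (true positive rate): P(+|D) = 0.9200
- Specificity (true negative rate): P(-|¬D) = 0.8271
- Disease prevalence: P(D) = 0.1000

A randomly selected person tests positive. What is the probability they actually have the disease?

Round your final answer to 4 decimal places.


Let D = has disease, + = positive test

Given:
- P(D) = 0.1000 (prevalence)
- P(+|D) = 0.9200 (sensitivity)
- P(-|¬D) = 0.8271 (specificity)
- P(+|¬D) = 0.1729 (false positive rate = 1 - specificity)

Step 1: Find P(+)
P(+) = P(+|D)P(D) + P(+|¬D)P(¬D)
     = 0.9200 × 0.1000 + 0.1729 × 0.9000
     = 0.09200000 + 0.15561000
     = 0.24761000

Step 2: Apply Bayes' theorem for P(D|+)
P(D|+) = P(+|D)P(D) / P(+)
       = 0.09200000 / 0.24761000
       = 0.3716


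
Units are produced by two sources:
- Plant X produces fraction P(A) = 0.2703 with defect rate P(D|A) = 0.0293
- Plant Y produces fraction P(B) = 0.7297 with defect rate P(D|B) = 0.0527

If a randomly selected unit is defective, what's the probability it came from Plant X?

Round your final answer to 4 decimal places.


Let A = from Plant X, D = defective

Given:
- P(A) = 0.2703, P(B) = 0.7297
- P(D|A) = 0.0293, P(D|B) = 0.0527

Step 1: Find P(D)
P(D) = P(D|A)P(A) + P(D|B)P(B)
     = 0.0293 × 0.2703 + 0.0527 × 0.7297
     = 0.00791979 + 0.03845519
     = 0.04637498

Step 2: Apply Bayes' theorem
P(A|D) = P(D|A)P(A) / P(D)
       = 0.00791979 / 0.04637498
       = 0.1708


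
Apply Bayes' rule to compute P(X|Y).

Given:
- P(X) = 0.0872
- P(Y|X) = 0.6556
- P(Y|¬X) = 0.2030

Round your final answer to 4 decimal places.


Bayes' theorem: P(X|Y) = P(Y|X) × P(X) / P(Y)

Step 1: Calculate P(Y) using law of total probability
P(Y) = P(Y|X)P(X) + P(Y|¬X)P(¬X)
     = 0.6556 × 0.0872 + 0.2030 × 0.9128
     = 0.05716832 + 0.18529840
     = 0.24246672

Step 2: Apply Bayes' theorem
P(X|Y) = P(Y|X) × P(X) / P(Y)
       = 0.05716832 / 0.24246672
       = 0.2358


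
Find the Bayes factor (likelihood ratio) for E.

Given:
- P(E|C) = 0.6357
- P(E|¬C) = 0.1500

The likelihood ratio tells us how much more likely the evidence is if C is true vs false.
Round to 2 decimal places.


Likelihood Ratio (LR) = P(E|C) / P(E|¬C)

LR = 0.6357 / 0.1500
   = 4.24

The evidence is 4.24 times more likely if C is true than if C is false.
Because LR exceeds 1, E is evidence for C.


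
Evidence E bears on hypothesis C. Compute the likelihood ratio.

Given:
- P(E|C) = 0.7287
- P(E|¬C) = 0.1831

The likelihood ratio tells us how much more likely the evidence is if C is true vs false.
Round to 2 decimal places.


Likelihood Ratio (LR) = P(E|C) / P(E|¬C)

LR = 0.7287 / 0.1831
   = 3.98

The evidence is 3.98 times more likely if C is true than if C is false.
Since LR > 1, the evidence supports C over ¬C.


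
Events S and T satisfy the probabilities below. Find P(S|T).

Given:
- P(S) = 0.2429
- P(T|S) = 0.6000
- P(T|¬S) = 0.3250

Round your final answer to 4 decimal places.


Bayes' theorem: P(S|T) = P(T|S) × P(S) / P(T)

Step 1: Calculate P(T) using law of total probability
P(T) = P(T|S)P(S) + P(T|¬S)P(¬S)
     = 0.6000 × 0.2429 + 0.3250 × 0.7571
     = 0.14574000 + 0.24605750
     = 0.39179750

Step 2: Apply Bayes' theorem
P(S|T) = P(T|S) × P(S) / P(T)
       = 0.14574000 / 0.39179750
       = 0.3720


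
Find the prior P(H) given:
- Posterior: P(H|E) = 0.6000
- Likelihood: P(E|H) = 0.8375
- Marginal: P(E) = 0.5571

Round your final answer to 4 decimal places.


From Bayes' theorem: P(H|E) = P(E|H) × P(H) / P(E)

Rearranging for P(H):
P(H) = P(H|E) × P(E) / P(E|H)
     = 0.6000 × 0.5571 / 0.8375
     = 0.33426000 / 0.8375
     = 0.3991


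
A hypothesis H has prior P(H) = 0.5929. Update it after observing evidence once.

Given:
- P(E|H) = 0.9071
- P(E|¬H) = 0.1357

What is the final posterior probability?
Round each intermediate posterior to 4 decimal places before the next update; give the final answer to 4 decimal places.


Sequential Bayesian updating:

Initial prior: P(H) = 0.5929

Update 1:
  P(E) = 0.9071 × 0.5929 + 0.1357 × 0.4071 = 0.53781959 + 0.05524347 = 0.59306306
  P(H|E) = 0.53781959 / 0.59306306 = 0.9069

Final posterior: 0.9069


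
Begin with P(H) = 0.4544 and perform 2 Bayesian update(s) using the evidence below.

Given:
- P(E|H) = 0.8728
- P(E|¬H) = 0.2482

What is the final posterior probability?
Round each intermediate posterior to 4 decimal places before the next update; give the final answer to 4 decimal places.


Sequential Bayesian updating:

Initial prior: P(H) = 0.4544

Update 1:
  P(E) = 0.8728 × 0.4544 + 0.2482 × 0.5456 = 0.39660032 + 0.13541792 = 0.53201824
  P(H|E) = 0.39660032 / 0.53201824 = 0.7455

Update 2:
  P(E) = 0.8728 × 0.7455 + 0.2482 × 0.2545 = 0.65067240 + 0.06316690 = 0.71383930
  P(H|E) = 0.65067240 / 0.71383930 = 0.9115

Final posterior: 0.9115


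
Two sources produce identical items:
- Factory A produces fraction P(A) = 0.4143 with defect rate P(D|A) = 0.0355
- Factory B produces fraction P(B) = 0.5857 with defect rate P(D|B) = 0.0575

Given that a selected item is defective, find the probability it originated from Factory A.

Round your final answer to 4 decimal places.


Let A = from Factory A, D = defective

Given:
- P(A) = 0.4143, P(B) = 0.5857
- P(D|A) = 0.0355, P(D|B) = 0.0575

Step 1: Find P(D)
P(D) = P(D|A)P(A) + P(D|B)P(B)
     = 0.0355 × 0.4143 + 0.0575 × 0.5857
     = 0.01470765 + 0.03367775
     = 0.04838540

Step 2: Apply Bayes' theorem
P(A|D) = P(D|A)P(A) / P(D)
       = 0.01470765 / 0.04838540
       = 0.3040


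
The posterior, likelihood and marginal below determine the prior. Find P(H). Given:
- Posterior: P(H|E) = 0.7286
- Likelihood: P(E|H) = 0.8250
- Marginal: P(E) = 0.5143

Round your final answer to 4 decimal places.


From Bayes' theorem: P(H|E) = P(E|H) × P(H) / P(E)

Rearranging for P(H):
P(H) = P(H|E) × P(E) / P(E|H)
     = 0.7286 × 0.5143 / 0.8250
     = 0.37471898 / 0.8250
     = 0.4542


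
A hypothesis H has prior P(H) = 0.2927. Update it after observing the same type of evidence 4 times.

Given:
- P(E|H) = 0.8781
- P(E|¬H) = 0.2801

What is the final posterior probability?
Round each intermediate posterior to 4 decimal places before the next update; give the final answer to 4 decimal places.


Sequential Bayesian updating:

Initial prior: P(H) = 0.2927

Update 1:
  P(E) = 0.8781 × 0.2927 + 0.2801 × 0.7073 = 0.25701987 + 0.19811473 = 0.45513460
  P(H|E) = 0.25701987 / 0.45513460 = 0.5647

Update 2:
  P(E) = 0.8781 × 0.5647 + 0.2801 × 0.4353 = 0.49586307 + 0.12192753 = 0.61779060
  P(H|E) = 0.49586307 / 0.61779060 = 0.8026

Update 3:
  P(E) = 0.8781 × 0.8026 + 0.2801 × 0.1974 = 0.70476306 + 0.05529174 = 0.76005480
  P(H|E) = 0.70476306 / 0.76005480 = 0.9273

Update 4:
  P(E) = 0.8781 × 0.9273 + 0.2801 × 0.0727 = 0.81426213 + 0.02036327 = 0.83462540
  P(H|E) = 0.81426213 / 0.83462540 = 0.9756

Final posterior: 0.9756


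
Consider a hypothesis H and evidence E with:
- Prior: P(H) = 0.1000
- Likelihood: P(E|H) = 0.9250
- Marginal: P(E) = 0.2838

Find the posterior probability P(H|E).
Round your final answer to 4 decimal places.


Using Bayes' theorem:

P(H|E) = P(E|H) × P(H) / P(E)
       = 0.9250 × 0.1000 / 0.2838
       = 0.09250000 / 0.2838
       = 0.3259

The evidence strengthens our belief in H.
Prior: 0.1000 → Posterior: 0.3259


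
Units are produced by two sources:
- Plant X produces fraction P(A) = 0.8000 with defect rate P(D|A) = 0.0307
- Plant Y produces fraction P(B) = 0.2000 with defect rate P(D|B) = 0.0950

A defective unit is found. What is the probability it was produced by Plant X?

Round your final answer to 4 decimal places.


Let A = from Plant X, D = defective

Given:
- P(A) = 0.8000, P(B) = 0.2000
- P(D|A) = 0.0307, P(D|B) = 0.0950

Step 1: Find P(D)
P(D) = P(D|A)P(A) + P(D|B)P(B)
     = 0.0307 × 0.8000 + 0.0950 × 0.2000
     = 0.02456000 + 0.01900000
     = 0.04356000

Step 2: Apply Bayes' theorem
P(A|D) = P(D|A)P(A) / P(D)
       = 0.02456000 / 0.04356000
       = 0.5638


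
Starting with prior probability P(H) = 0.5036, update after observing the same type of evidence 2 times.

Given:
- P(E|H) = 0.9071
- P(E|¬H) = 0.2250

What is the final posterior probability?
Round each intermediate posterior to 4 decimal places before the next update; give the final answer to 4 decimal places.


Sequential Bayesian updating:

Initial prior: P(H) = 0.5036

Update 1:
  P(E) = 0.9071 × 0.5036 + 0.2250 × 0.4964 = 0.45681556 + 0.11169000 = 0.56850556
  P(H|E) = 0.45681556 / 0.56850556 = 0.8035

Update 2:
  P(E) = 0.9071 × 0.8035 + 0.2250 × 0.1965 = 0.72885485 + 0.04421250 = 0.77306735
  P(H|E) = 0.72885485 / 0.77306735 = 0.9428

Final posterior: 0.9428


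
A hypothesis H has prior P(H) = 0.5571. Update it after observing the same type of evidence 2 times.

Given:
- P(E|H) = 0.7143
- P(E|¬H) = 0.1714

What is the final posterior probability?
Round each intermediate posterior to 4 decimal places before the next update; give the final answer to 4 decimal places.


Sequential Bayesian updating:

Initial prior: P(H) = 0.5571

Update 1:
  P(E) = 0.7143 × 0.5571 + 0.1714 × 0.4429 = 0.39793653 + 0.07591306 = 0.47384959
  P(H|E) = 0.39793653 / 0.47384959 = 0.8398

Update 2:
  P(E) = 0.7143 × 0.8398 + 0.1714 × 0.1602 = 0.59986914 + 0.02745828 = 0.62732742
  P(H|E) = 0.59986914 / 0.62732742 = 0.9562

Final posterior: 0.9562


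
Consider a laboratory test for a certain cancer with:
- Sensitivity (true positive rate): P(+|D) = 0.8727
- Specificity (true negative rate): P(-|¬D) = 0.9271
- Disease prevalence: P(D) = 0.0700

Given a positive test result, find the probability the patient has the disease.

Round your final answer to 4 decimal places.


Let D = has disease, + = positive test

Given:
- P(D) = 0.0700 (prevalence)
- P(+|D) = 0.8727 (sensitivity)
- P(-|¬D) = 0.9271 (specificity)
- P(+|¬D) = 0.0729 (false positive rate = 1 - specificity)

Step 1: Find P(+)
P(+) = P(+|D)P(D) + P(+|¬D)P(¬D)
     = 0.8727 × 0.0700 + 0.0729 × 0.9300
     = 0.06108900 + 0.06779700
     = 0.12888600

Step 2: Apply Bayes' theorem for P(D|+)
P(D|+) = P(+|D)P(D) / P(+)
       = 0.06108900 / 0.12888600
       = 0.4740


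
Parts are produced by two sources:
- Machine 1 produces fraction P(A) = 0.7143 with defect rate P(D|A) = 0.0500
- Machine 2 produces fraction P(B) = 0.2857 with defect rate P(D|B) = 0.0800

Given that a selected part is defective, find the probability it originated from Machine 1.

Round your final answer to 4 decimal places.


Let A = from Machine 1, D = defective

Given:
- P(A) = 0.7143, P(B) = 0.2857
- P(D|A) = 0.0500, P(D|B) = 0.0800

Step 1: Find P(D)
P(D) = P(D|A)P(A) + P(D|B)P(B)
     = 0.0500 × 0.7143 + 0.0800 × 0.2857
     = 0.03571500 + 0.02285600
     = 0.05857100

Step 2: Apply Bayes' theorem
P(A|D) = P(D|A)P(A) / P(D)
       = 0.03571500 / 0.05857100
       = 0.6098


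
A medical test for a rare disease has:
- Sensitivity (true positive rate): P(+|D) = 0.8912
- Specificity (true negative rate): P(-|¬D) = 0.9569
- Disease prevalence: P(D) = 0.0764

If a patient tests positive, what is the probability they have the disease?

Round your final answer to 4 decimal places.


Let D = has disease, + = positive test

Given:
- P(D) = 0.0764 (prevalence)
- P(+|D) = 0.8912 (sensitivity)
- P(-|¬D) = 0.9569 (specificity)
- P(+|¬D) = 0.0431 (false positive rate = 1 - specificity)

Step 1: Find P(+)
P(+) = P(+|D)P(D) + P(+|¬D)P(¬D)
     = 0.8912 × 0.0764 + 0.0431 × 0.9236
     = 0.06808768 + 0.03980716
     = 0.10789484

Step 2: Apply Bayes' theorem for P(D|+)
P(D|+) = P(+|D)P(D) / P(+)
       = 0.06808768 / 0.10789484
       = 0.6311


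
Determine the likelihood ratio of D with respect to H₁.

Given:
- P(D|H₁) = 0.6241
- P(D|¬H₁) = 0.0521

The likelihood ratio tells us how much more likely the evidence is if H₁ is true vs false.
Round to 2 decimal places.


Likelihood Ratio (LR) = P(D|H₁) / P(D|¬H₁)

LR = 0.6241 / 0.0521
   = 11.98

The evidence is 11.98 times more likely if H₁ is true than if H₁ is false.
Because LR exceeds 1, D is evidence for H₁.


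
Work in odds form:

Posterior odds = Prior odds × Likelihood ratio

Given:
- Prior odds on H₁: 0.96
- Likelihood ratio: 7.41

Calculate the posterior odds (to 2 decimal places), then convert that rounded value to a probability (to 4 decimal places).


Step 1: Calculate posterior odds
Posterior odds = Prior odds × LR
               = 0.96 × 7.41
               = 7.11

Step 2: Convert to probability
P(H₁|E) = Posterior odds / (1 + Posterior odds)
       = 7.11 / (1 + 7.11)
       = 7.11 / 8.11
       = 0.8767

The evidence increased P(H₁) from 0.4898 to 0.8767.


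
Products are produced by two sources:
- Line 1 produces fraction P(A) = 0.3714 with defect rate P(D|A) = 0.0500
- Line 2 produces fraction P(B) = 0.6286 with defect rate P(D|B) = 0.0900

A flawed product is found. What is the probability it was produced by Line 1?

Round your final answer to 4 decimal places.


Let A = from Line 1, D = flawed

Given:
- P(A) = 0.3714, P(B) = 0.6286
- P(D|A) = 0.0500, P(D|B) = 0.0900

Step 1: Find P(D)
P(D) = P(D|A)P(A) + P(D|B)P(B)
     = 0.0500 × 0.3714 + 0.0900 × 0.6286
     = 0.01857000 + 0.05657400
     = 0.07514400

Step 2: Apply Bayes' theorem
P(A|D) = P(D|A)P(A) / P(D)
       = 0.01857000 / 0.07514400
       = 0.2471


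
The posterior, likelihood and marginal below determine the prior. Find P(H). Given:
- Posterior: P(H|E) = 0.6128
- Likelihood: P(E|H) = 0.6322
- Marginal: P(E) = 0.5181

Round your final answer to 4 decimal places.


From Bayes' theorem: P(H|E) = P(E|H) × P(H) / P(E)

Rearranging for P(H):
P(H) = P(H|E) × P(E) / P(E|H)
     = 0.6128 × 0.5181 / 0.6322
     = 0.31749168 / 0.6322
     = 0.5022


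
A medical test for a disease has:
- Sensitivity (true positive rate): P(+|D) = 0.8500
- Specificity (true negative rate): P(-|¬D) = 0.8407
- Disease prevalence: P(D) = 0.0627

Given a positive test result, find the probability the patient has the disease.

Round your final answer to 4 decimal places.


Let D = has disease, + = positive test

Given:
- P(D) = 0.0627 (prevalence)
- P(+|D) = 0.8500 (sensitivity)
- P(-|¬D) = 0.8407 (specificity)
- P(+|¬D) = 0.1593 (false positive rate = 1 - specificity)

Step 1: Find P(+)
P(+) = P(+|D)P(D) + P(+|¬D)P(¬D)
     = 0.8500 × 0.0627 + 0.1593 × 0.9373
     = 0.05329500 + 0.14931189
     = 0.20260689

Step 2: Apply Bayes' theorem for P(D|+)
P(D|+) = P(+|D)P(D) / P(+)
       = 0.05329500 / 0.20260689
       = 0.2630


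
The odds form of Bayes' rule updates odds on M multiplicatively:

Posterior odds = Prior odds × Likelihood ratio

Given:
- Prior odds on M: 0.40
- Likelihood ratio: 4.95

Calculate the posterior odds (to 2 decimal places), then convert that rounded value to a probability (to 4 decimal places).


Step 1: Calculate posterior odds
Posterior odds = Prior odds × LR
               = 0.40 × 4.95
               = 1.98

Step 2: Convert to probability
P(M|E) = Posterior odds / (1 + Posterior odds)
       = 1.98 / (1 + 1.98)
       = 1.98 / 2.98
       = 0.6644

The evidence increased P(M) from 0.2857 to 0.6644.
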